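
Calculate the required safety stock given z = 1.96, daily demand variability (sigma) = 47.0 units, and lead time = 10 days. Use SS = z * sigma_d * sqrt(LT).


Formula: SS = z * sigma_d * sqrt(LT)
sqrt(LT) = sqrt(10) = 3.1623
SS = 1.96 * 47.0 * 3.1623
SS = 291.3 units

291.3 units


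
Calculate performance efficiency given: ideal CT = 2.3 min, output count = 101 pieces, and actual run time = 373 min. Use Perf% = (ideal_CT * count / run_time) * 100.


Formula: Performance = (Ideal CT * Total Count) / Run Time * 100
Ideal output time = 2.3 * 101 = 232.3 min
Performance = 232.3 / 373 * 100 = 62.3%

62.3%


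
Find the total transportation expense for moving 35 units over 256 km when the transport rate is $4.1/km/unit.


TC = dist * cost * units = 256 * 4.1 * 35 = $36736.00

$36736.00


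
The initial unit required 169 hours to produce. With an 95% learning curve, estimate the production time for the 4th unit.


Formula: T_n = T_1 * (learning_rate)^(log2(n)) where learning_rate = rate/100
Doublings = log2(4) = 2
T_n = 169 * 0.95^2
T_n = 169 * 0.9025 = 152.5 hours

152.5 hours


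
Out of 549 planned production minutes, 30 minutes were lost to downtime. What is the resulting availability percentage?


Formula: Availability = (Planned Time - Downtime) / Planned Time * 100
Uptime = 549 - 30 = 519 min
Availability = 519 / 549 * 100 = 94.5%

94.5%


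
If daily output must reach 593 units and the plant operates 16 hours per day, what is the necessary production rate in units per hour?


Formula: Production Rate = Daily Demand / Available Hours
Rate = 593 units/day / 16 hours/day
Rate = 37.1 units/hour

37.1 units/hour


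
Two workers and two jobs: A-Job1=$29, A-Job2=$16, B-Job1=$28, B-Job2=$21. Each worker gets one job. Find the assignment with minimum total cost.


Option 1: A->1 + B->2 = $29 + $21 = $50
Option 2: A->2 + B->1 = $16 + $28 = $44
Min cost = min($50, $44) = $44

$44


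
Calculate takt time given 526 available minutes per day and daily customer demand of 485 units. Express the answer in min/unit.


Formula: Takt Time = Available Production Time / Customer Demand
Takt = 526 min/day / 485 units/day
Takt = 1.08 min/unit

1.08 min/unit


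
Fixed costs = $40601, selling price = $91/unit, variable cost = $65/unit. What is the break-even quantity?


Formula: BEQ = Fixed Costs / (Price - Variable Cost)
Contribution margin = $91 - $65 = $26/unit
BEQ = ceil($40601 / $26/unit) = ceil(1561.58) = 1562 units

1562 units


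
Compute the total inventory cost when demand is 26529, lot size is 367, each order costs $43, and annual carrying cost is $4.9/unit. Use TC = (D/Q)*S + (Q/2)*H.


TC = 26529/367 * 43 + 367/2 * 4.9

$4007.45


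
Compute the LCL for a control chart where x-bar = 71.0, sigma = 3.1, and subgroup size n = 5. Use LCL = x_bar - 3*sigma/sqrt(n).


LCL = 71.0 - 3 * 3.1 / sqrt(5)

66.84


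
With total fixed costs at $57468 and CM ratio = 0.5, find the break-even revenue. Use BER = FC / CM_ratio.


Formula: BER = Fixed Costs / Contribution Margin Ratio
BER = $57468 / 0.5
BER = $114936.00 (to the nearest cent)

$114936.00


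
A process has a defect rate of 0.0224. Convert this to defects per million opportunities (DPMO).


DPMO = defect_rate * 1000000 = 0.0224 * 1000000

22400


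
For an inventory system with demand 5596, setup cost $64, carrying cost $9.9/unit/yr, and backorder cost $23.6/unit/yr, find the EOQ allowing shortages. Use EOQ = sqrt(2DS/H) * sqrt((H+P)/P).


Formula: EOQ* = sqrt(2DS/H) * sqrt((H+P)/P)
Base EOQ = sqrt(2*5596*64/9.9) = 268.98 units
Correction = sqrt((9.9+23.6)/23.6) = 1.19142
EOQ* = 268.98 * 1.19142 = 320.5 units

320.5 units


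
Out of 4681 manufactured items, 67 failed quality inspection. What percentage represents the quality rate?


Formula: Quality Rate = Good Pieces / Total Pieces * 100
Good pieces = 4681 - 67 = 4614
QR = 4614 / 4681 * 100 = 98.6%

98.6%


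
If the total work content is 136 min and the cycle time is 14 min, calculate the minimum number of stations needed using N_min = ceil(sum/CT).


Formula: N_min = ceil(Sum of Task Times / Cycle Time)
N_min = ceil(136 min / 14 min) = ceil(9.7143)
N_min = 10 stations

10


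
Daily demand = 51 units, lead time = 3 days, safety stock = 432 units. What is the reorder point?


Formula: ROP = (Daily Demand * Lead Time) + Safety Stock
Demand during lead time = 51 * 3 = 153 units
ROP = 153 + 432 = 585 units

585 units


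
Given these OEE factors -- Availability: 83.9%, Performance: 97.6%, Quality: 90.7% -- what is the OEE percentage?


Formula: OEE = Availability * Performance * Quality / 10000
A * P = 83.9% * 97.6% / 100 = 81.89%
OEE = 81.89% * 90.7% / 100 = 74.3%

74.3%


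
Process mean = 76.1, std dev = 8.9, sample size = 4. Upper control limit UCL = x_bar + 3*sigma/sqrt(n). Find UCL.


UCL = 76.1 + 3 * 8.9 / sqrt(4)

89.45


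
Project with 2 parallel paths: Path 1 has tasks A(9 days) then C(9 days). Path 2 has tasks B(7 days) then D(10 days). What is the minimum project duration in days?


Path 1 = 9 + 9 = 18 days
Path 2 = 7 + 10 = 17 days
Duration = max(18, 17) = 18 days

18 days


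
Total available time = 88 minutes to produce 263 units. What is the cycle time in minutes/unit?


Formula: CT = Available Time / Number of Units
CT = 88 min / 263 units
CT = 0.33 min/unit

0.33 min/unit


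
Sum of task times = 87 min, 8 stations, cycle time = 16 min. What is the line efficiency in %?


Formula: Efficiency = Sum of Task Times / (N_stations * CT) * 100
Total station capacity = 8 stations * 16 min = 128 min
Efficiency = 87 / 128 * 100 = 68.0%

68.0%


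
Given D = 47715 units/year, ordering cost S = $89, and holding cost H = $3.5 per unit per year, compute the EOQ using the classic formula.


Formula: EOQ = sqrt(2 * D * S / H)
Numerator: 2 * 47715 * 89 = 8493270
2DS/H = 8493270 / 3.5 = 2426648.6
EOQ = sqrt(2426648.6) = 1557.8 units

1557.8 units


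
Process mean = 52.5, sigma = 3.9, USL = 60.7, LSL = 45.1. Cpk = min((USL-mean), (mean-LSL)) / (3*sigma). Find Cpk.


Cpu = (60.7 - 52.5) / (3 * 3.9) = 0.7
Cpl = (52.5 - 45.1) / (3 * 3.9) = 0.63
Cpk = min(0.7, 0.63) = 0.63

0.63


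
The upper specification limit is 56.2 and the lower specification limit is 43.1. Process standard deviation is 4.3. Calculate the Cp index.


Cp = (56.2 - 43.1) / (6 * 4.3)

0.51


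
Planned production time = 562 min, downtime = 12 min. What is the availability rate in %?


Formula: Availability = (Planned Time - Downtime) / Planned Time * 100
Uptime = 562 - 12 = 550 min
Availability = 550 / 562 * 100 = 97.9%

97.9%


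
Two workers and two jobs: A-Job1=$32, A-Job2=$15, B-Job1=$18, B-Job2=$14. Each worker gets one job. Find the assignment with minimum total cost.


Option 1: A->1 + B->2 = $32 + $14 = $46
Option 2: A->2 + B->1 = $15 + $18 = $33
Min cost = min($46, $33) = $33

$33


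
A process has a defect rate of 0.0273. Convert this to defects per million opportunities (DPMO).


DPMO = defect_rate * 1000000 = 0.0273 * 1000000

27300


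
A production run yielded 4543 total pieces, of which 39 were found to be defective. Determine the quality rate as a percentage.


Formula: Quality Rate = Good Pieces / Total Pieces * 100
Good pieces = 4543 - 39 = 4504
QR = 4504 / 4543 * 100 = 99.1%

99.1%


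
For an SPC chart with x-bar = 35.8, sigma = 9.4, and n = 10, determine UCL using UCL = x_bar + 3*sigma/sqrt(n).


UCL = 35.8 + 3 * 9.4 / sqrt(10)

44.72


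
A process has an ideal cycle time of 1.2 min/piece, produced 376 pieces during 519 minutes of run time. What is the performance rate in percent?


Formula: Performance = (Ideal CT * Total Count) / Run Time * 100
Ideal output time = 1.2 * 376 = 451.2 min
Performance = 451.2 / 519 * 100 = 86.9%

86.9%


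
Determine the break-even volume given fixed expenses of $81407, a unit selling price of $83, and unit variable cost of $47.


Formula: BEQ = Fixed Costs / (Price - Variable Cost)
Contribution margin = $83 - $47 = $36/unit
BEQ = ceil($81407 / $36/unit) = ceil(2261.31) = 2262 units

2262 units


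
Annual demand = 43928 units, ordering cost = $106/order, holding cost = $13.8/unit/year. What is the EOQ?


Formula: EOQ = sqrt(2 * D * S / H)
Numerator: 2 * 43928 * 106 = 9312736
2DS/H = 9312736 / 13.8 = 674835.9
EOQ = sqrt(674835.9) = 821.5 units

821.5 units


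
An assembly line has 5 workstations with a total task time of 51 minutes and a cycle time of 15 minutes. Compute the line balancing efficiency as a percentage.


Formula: Efficiency = Sum of Task Times / (N_stations * CT) * 100
Total station capacity = 5 stations * 15 min = 75 min
Efficiency = 51 / 75 * 100 = 68.0%

68.0%


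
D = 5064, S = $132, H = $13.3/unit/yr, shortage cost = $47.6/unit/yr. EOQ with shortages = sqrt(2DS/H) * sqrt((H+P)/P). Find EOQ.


Formula: EOQ* = sqrt(2DS/H) * sqrt((H+P)/P)
Base EOQ = sqrt(2*5064*132/13.3) = 317.05 units
Correction = sqrt((13.3+47.6)/47.6) = 1.13111
EOQ* = 317.05 * 1.13111 = 358.6 units

358.6 units


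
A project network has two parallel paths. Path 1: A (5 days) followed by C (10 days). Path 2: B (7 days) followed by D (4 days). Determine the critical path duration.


Path 1 = 5 + 10 = 15 days
Path 2 = 7 + 4 = 11 days
Duration = max(15, 11) = 15 days

15 days


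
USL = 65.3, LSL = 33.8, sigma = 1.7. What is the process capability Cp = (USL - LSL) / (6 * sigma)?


Cp = (65.3 - 33.8) / (6 * 1.7)

3.09


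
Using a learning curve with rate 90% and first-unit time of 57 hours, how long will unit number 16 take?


Formula: T_n = T_1 * (learning_rate)^(log2(n)) where learning_rate = rate/100
Doublings = log2(16) = 4
T_n = 57 * 0.9^4
T_n = 57 * 0.6561 = 37.4 hours

37.4 hours


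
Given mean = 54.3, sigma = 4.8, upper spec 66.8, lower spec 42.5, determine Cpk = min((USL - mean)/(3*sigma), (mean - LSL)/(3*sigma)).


Cpu = (66.8 - 54.3) / (3 * 4.8) = 0.87
Cpl = (54.3 - 42.5) / (3 * 4.8) = 0.82
Cpk = min(0.87, 0.82) = 0.82

0.82


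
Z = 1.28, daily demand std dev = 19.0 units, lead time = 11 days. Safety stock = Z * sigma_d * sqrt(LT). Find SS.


Formula: SS = z * sigma_d * sqrt(LT)
sqrt(LT) = sqrt(11) = 3.3166
SS = 1.28 * 19.0 * 3.3166
SS = 80.7 units

80.7 units


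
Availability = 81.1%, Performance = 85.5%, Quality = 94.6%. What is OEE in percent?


Formula: OEE = Availability * Performance * Quality / 10000
A * P = 81.1% * 85.5% / 100 = 69.34%
OEE = 69.34% * 94.6% / 100 = 65.6%

65.6%


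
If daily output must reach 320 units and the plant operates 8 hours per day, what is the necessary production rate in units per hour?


Formula: Production Rate = Daily Demand / Available Hours
Rate = 320 units/day / 8 hours/day
Rate = 40.0 units/hour

40.0 units/hour


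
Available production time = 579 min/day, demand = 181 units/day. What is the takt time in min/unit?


Formula: Takt Time = Available Production Time / Customer Demand
Takt = 579 min/day / 181 units/day
Takt = 3.2 min/unit

3.2 min/unit


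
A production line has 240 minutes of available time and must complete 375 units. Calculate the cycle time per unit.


Formula: CT = Available Time / Number of Units
CT = 240 min / 375 units
CT = 0.64 min/unit

0.64 min/unit


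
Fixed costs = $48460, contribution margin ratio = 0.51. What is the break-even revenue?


Formula: BER = Fixed Costs / Contribution Margin Ratio
BER = $48460 / 0.51
BER = $95019.61 (to the nearest cent)

$95019.61


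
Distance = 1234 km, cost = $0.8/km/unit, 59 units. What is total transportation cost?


TC = dist * cost * units = 1234 * 0.8 * 59 = $58244.80

$58244.80


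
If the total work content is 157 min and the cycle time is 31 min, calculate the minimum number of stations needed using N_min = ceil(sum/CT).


Formula: N_min = ceil(Sum of Task Times / Cycle Time)
N_min = ceil(157 min / 31 min) = ceil(5.0645)
N_min = 6 stations

6


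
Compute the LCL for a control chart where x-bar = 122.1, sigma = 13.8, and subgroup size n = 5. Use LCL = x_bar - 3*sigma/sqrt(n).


LCL = 122.1 - 3 * 13.8 / sqrt(5)

103.59


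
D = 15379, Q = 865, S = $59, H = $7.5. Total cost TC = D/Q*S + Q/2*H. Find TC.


TC = 15379/865 * 59 + 865/2 * 7.5

$4292.72


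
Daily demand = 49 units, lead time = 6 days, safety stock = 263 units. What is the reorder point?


Formula: ROP = (Daily Demand * Lead Time) + Safety Stock
Demand during lead time = 49 * 6 = 294 units
ROP = 294 + 263 = 557 units

557 units


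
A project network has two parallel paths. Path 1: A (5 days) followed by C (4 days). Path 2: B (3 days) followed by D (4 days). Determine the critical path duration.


Path 1 = 5 + 4 = 9 days
Path 2 = 3 + 4 = 7 days
Duration = max(9, 7) = 9 days

9 days


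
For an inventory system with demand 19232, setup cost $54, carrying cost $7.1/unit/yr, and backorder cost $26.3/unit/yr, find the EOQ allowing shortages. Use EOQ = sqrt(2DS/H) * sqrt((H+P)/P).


Formula: EOQ* = sqrt(2DS/H) * sqrt((H+P)/P)
Base EOQ = sqrt(2*19232*54/7.1) = 540.87 units
Correction = sqrt((7.1+26.3)/26.3) = 1.12693
EOQ* = 540.87 * 1.12693 = 609.5 units

609.5 units


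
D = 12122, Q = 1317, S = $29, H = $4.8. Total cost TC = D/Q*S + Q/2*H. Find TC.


TC = 12122/1317 * 29 + 1317/2 * 4.8

$3427.72


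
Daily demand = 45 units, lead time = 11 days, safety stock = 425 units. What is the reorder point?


Formula: ROP = (Daily Demand * Lead Time) + Safety Stock
Demand during lead time = 45 * 11 = 495 units
ROP = 495 + 425 = 920 units

920 units


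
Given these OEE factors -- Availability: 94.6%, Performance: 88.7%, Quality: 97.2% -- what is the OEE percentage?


Formula: OEE = Availability * Performance * Quality / 10000
A * P = 94.6% * 88.7% / 100 = 83.91%
OEE = 83.91% * 97.2% / 100 = 81.6%

81.6%


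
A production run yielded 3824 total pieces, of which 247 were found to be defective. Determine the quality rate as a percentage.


Formula: Quality Rate = Good Pieces / Total Pieces * 100
Good pieces = 3824 - 247 = 3577
QR = 3577 / 3824 * 100 = 93.5%

93.5%


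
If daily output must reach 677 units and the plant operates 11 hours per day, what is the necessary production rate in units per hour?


Formula: Production Rate = Daily Demand / Available Hours
Rate = 677 units/day / 11 hours/day
Rate = 61.5 units/hour

61.5 units/hour


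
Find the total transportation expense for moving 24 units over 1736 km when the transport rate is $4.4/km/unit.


TC = dist * cost * units = 1736 * 4.4 * 24 = $183321.60

$183321.60


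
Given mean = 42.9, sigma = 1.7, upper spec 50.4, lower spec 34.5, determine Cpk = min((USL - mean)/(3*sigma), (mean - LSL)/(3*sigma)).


Cpu = (50.4 - 42.9) / (3 * 1.7) = 1.47
Cpl = (42.9 - 34.5) / (3 * 1.7) = 1.65
Cpk = min(1.47, 1.65) = 1.47

1.47


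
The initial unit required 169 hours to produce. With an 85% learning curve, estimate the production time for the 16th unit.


Formula: T_n = T_1 * (learning_rate)^(log2(n)) where learning_rate = rate/100
Doublings = log2(16) = 4
T_n = 169 * 0.85^4
T_n = 169 * 0.522 = 88.2 hours

88.2 hours


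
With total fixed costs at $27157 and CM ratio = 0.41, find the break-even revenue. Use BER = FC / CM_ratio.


Formula: BER = Fixed Costs / Contribution Margin Ratio
BER = $27157 / 0.41
BER = $66236.59 (to the nearest cent)

$66236.59


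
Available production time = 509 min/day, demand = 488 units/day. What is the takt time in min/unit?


Formula: Takt Time = Available Production Time / Customer Demand
Takt = 509 min/day / 488 units/day
Takt = 1.04 min/unit

1.04 min/unit


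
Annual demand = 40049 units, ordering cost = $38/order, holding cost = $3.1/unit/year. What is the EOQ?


Formula: EOQ = sqrt(2 * D * S / H)
Numerator: 2 * 40049 * 38 = 3043724
2DS/H = 3043724 / 3.1 = 981846.5
EOQ = sqrt(981846.5) = 990.9 units

990.9 units


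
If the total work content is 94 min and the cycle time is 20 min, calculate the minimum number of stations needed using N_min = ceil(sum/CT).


Formula: N_min = ceil(Sum of Task Times / Cycle Time)
N_min = ceil(94 min / 20 min) = ceil(4.7)
N_min = 5 stations

5


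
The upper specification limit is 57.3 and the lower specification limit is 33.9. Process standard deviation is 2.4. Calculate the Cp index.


Cp = (57.3 - 33.9) / (6 * 2.4)

1.63


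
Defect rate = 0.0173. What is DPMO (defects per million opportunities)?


DPMO = defect_rate * 1000000 = 0.0173 * 1000000

17300


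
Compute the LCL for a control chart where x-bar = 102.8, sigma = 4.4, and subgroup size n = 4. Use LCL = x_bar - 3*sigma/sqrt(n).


LCL = 102.8 - 3 * 4.4 / sqrt(4)

96.2


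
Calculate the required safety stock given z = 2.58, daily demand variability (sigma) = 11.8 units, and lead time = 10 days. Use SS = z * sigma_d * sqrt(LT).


Formula: SS = z * sigma_d * sqrt(LT)
sqrt(LT) = sqrt(10) = 3.1623
SS = 2.58 * 11.8 * 3.1623
SS = 96.3 units

96.3 units


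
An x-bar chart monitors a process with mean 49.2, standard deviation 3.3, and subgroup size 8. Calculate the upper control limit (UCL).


UCL = 49.2 + 3 * 3.3 / sqrt(8)

52.7


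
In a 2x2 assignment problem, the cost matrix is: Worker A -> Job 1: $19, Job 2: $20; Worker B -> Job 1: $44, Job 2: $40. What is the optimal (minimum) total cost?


Option 1: A->1 + B->2 = $19 + $40 = $59
Option 2: A->2 + B->1 = $20 + $44 = $64
Min cost = min($59, $64) = $59

$59


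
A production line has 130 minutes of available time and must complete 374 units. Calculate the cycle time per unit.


Formula: CT = Available Time / Number of Units
CT = 130 min / 374 units
CT = 0.35 min/unit

0.35 min/unit


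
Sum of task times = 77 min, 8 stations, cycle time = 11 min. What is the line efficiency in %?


Formula: Efficiency = Sum of Task Times / (N_stations * CT) * 100
Total station capacity = 8 stations * 11 min = 88 min
Efficiency = 77 / 88 * 100 = 87.5%

87.5%


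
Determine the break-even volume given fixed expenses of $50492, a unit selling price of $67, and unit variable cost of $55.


Formula: BEQ = Fixed Costs / (Price - Variable Cost)
Contribution margin = $67 - $55 = $12/unit
BEQ = ceil($50492 / $12/unit) = ceil(4207.67) = 4208 units

4208 units


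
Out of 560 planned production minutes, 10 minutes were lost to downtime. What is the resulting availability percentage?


Formula: Availability = (Planned Time - Downtime) / Planned Time * 100
Uptime = 560 - 10 = 550 min
Availability = 550 / 560 * 100 = 98.2%

98.2%


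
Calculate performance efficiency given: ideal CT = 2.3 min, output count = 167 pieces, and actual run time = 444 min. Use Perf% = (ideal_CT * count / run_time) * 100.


Formula: Performance = (Ideal CT * Total Count) / Run Time * 100
Ideal output time = 2.3 * 167 = 384.1 min
Performance = 384.1 / 444 * 100 = 86.5%

86.5%


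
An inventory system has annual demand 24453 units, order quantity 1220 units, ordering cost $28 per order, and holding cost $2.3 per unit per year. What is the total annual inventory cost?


TC = 24453/1220 * 28 + 1220/2 * 2.3

$1964.22


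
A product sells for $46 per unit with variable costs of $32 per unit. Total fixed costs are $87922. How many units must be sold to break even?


Formula: BEQ = Fixed Costs / (Price - Variable Cost)
Contribution margin = $46 - $32 = $14/unit
BEQ = ceil($87922 / $14/unit) = ceil(6280.14) = 6281 units

6281 units


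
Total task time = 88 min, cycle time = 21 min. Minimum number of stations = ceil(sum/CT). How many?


Formula: N_min = ceil(Sum of Task Times / Cycle Time)
N_min = ceil(88 min / 21 min) = ceil(4.1905)
N_min = 5 stations

5


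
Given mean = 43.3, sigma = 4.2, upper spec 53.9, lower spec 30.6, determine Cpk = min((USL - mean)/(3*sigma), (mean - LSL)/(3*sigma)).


Cpu = (53.9 - 43.3) / (3 * 4.2) = 0.84
Cpl = (43.3 - 30.6) / (3 * 4.2) = 1.01
Cpk = min(0.84, 1.01) = 0.84

0.84


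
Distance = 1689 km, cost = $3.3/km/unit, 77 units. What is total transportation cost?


TC = dist * cost * units = 1689 * 3.3 * 77 = $429174.90

$429174.90


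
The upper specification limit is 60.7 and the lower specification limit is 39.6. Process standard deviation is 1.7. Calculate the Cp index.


Cp = (60.7 - 39.6) / (6 * 1.7)

2.07


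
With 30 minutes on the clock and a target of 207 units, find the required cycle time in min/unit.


Formula: CT = Available Time / Number of Units
CT = 30 min / 207 units
CT = 0.14 min/unit

0.14 min/unit


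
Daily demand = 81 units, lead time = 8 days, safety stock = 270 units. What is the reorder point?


Formula: ROP = (Daily Demand * Lead Time) + Safety Stock
Demand during lead time = 81 * 8 = 648 units
ROP = 648 + 270 = 918 units

918 units


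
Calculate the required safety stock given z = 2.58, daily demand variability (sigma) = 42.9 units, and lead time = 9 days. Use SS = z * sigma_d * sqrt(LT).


Formula: SS = z * sigma_d * sqrt(LT)
sqrt(LT) = sqrt(9) = 3.0
SS = 2.58 * 42.9 * 3.0
SS = 332.0 units

332.0 units


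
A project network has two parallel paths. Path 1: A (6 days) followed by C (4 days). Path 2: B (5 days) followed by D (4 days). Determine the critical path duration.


Path 1 = 6 + 4 = 10 days
Path 2 = 5 + 4 = 9 days
Duration = max(10, 9) = 10 days

10 days


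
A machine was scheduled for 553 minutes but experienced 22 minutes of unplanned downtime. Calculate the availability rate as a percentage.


Formula: Availability = (Planned Time - Downtime) / Planned Time * 100
Uptime = 553 - 22 = 531 min
Availability = 531 / 553 * 100 = 96.0%

96.0%


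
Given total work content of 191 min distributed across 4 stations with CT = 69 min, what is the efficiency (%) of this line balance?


Formula: Efficiency = Sum of Task Times / (N_stations * CT) * 100
Total station capacity = 4 stations * 69 min = 276 min
Efficiency = 191 / 276 * 100 = 69.2%

69.2%


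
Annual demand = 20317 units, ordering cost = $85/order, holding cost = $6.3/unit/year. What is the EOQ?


Formula: EOQ = sqrt(2 * D * S / H)
Numerator: 2 * 20317 * 85 = 3453890
2DS/H = 3453890 / 6.3 = 548236.5
EOQ = sqrt(548236.5) = 740.4 units

740.4 units


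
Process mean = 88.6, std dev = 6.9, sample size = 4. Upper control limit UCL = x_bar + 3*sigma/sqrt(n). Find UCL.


UCL = 88.6 + 3 * 6.9 / sqrt(4)

98.95


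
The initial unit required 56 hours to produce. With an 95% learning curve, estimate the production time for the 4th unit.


Formula: T_n = T_1 * (learning_rate)^(log2(n)) where learning_rate = rate/100
Doublings = log2(4) = 2
T_n = 56 * 0.95^2
T_n = 56 * 0.9025 = 50.5 hours

50.5 hours


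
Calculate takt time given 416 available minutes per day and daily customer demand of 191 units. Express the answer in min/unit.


Formula: Takt Time = Available Production Time / Customer Demand
Takt = 416 min/day / 191 units/day
Takt = 2.18 min/unit

2.18 min/unit


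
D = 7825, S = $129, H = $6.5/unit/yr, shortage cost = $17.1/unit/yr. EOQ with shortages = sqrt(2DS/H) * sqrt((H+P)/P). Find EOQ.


Formula: EOQ* = sqrt(2DS/H) * sqrt((H+P)/P)
Base EOQ = sqrt(2*7825*129/6.5) = 557.31 units
Correction = sqrt((6.5+17.1)/17.1) = 1.17478
EOQ* = 557.31 * 1.17478 = 654.7 units

654.7 units


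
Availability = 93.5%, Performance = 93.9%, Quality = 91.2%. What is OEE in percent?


Formula: OEE = Availability * Performance * Quality / 10000
A * P = 93.5% * 93.9% / 100 = 87.8%
OEE = 87.8% * 91.2% / 100 = 80.1%

80.1%


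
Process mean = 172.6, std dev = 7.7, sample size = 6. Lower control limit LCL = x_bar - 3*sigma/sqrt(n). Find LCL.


LCL = 172.6 - 3 * 7.7 / sqrt(6)

163.17


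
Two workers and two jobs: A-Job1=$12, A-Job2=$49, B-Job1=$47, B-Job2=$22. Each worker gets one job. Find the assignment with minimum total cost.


Option 1: A->1 + B->2 = $12 + $22 = $34
Option 2: A->2 + B->1 = $49 + $47 = $96
Min cost = min($34, $96) = $34

$34


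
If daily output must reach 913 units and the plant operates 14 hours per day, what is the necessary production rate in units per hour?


Formula: Production Rate = Daily Demand / Available Hours
Rate = 913 units/day / 14 hours/day
Rate = 65.2 units/hour

65.2 units/hour


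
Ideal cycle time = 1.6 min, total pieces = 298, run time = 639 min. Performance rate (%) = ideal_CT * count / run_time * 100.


Formula: Performance = (Ideal CT * Total Count) / Run Time * 100
Ideal output time = 1.6 * 298 = 476.8 min
Performance = 476.8 / 639 * 100 = 74.6%

74.6%


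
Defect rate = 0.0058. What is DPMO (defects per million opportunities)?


DPMO = defect_rate * 1000000 = 0.0058 * 1000000

5800


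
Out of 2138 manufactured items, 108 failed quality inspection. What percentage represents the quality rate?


Formula: Quality Rate = Good Pieces / Total Pieces * 100
Good pieces = 2138 - 108 = 2030
QR = 2030 / 2138 * 100 = 94.9%

94.9%


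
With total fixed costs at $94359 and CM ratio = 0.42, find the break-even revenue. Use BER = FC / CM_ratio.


Formula: BER = Fixed Costs / Contribution Margin Ratio
BER = $94359 / 0.42
BER = $224664.29 (to the nearest cent)

$224664.29


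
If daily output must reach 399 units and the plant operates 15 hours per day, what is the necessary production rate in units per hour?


Formula: Production Rate = Daily Demand / Available Hours
Rate = 399 units/day / 15 hours/day
Rate = 26.6 units/hour

26.6 units/hour


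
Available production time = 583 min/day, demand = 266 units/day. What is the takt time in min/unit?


Formula: Takt Time = Available Production Time / Customer Demand
Takt = 583 min/day / 266 units/day
Takt = 2.19 min/unit

2.19 min/unit


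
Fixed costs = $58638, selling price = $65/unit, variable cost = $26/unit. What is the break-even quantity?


Formula: BEQ = Fixed Costs / (Price - Variable Cost)
Contribution margin = $65 - $26 = $39/unit
BEQ = ceil($58638 / $39/unit) = ceil(1503.54) = 1504 units

1504 units


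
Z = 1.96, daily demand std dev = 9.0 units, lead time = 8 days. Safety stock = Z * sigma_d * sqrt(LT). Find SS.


Formula: SS = z * sigma_d * sqrt(LT)
sqrt(LT) = sqrt(8) = 2.8284
SS = 1.96 * 9.0 * 2.8284
SS = 49.9 units

49.9 units


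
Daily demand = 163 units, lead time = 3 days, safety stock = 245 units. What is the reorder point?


Formula: ROP = (Daily Demand * Lead Time) + Safety Stock
Demand during lead time = 163 * 3 = 489 units
ROP = 489 + 245 = 734 units

734 units


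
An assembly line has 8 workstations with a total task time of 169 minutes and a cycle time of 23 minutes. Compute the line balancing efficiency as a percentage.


Formula: Efficiency = Sum of Task Times / (N_stations * CT) * 100
Total station capacity = 8 stations * 23 min = 184 min
Efficiency = 169 / 184 * 100 = 91.8%

91.8%


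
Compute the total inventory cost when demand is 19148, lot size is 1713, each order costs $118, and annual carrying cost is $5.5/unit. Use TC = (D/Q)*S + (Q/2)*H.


TC = 19148/1713 * 118 + 1713/2 * 5.5

$6029.76


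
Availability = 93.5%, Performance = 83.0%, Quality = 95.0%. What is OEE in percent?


Formula: OEE = Availability * Performance * Quality / 10000
A * P = 93.5% * 83.0% / 100 = 77.61%
OEE = 77.61% * 95.0% / 100 = 73.7%

73.7%


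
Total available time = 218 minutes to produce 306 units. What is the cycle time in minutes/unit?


Formula: CT = Available Time / Number of Units
CT = 218 min / 306 units
CT = 0.71 min/unit

0.71 min/unit


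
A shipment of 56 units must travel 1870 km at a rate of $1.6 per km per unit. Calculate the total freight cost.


TC = dist * cost * units = 1870 * 1.6 * 56 = $167552.00

$167552.00


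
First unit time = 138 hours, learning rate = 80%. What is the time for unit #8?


Formula: T_n = T_1 * (learning_rate)^(log2(n)) where learning_rate = rate/100
Doublings = log2(8) = 3
T_n = 138 * 0.8^3
T_n = 138 * 0.512 = 70.7 hours

70.7 hours


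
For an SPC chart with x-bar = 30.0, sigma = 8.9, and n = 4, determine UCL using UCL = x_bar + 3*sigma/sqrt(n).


UCL = 30.0 + 3 * 8.9 / sqrt(4)

43.35


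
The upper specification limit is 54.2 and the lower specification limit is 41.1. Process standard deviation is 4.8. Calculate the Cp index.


Cp = (54.2 - 41.1) / (6 * 4.8)

0.45


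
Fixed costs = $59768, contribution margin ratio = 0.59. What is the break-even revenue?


Formula: BER = Fixed Costs / Contribution Margin Ratio
BER = $59768 / 0.59
BER = $101301.69 (to the nearest cent)

$101301.69


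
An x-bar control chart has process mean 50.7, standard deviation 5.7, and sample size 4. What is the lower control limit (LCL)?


LCL = 50.7 - 3 * 5.7 / sqrt(4)

42.15


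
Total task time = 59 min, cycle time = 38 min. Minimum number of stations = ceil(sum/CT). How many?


Formula: N_min = ceil(Sum of Task Times / Cycle Time)
N_min = ceil(59 min / 38 min) = ceil(1.5526)
N_min = 2 stations

2


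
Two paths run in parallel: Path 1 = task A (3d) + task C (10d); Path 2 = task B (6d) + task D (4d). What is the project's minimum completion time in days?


Path 1 = 3 + 10 = 13 days
Path 2 = 6 + 4 = 10 days
Duration = max(13, 10) = 13 days

13 days


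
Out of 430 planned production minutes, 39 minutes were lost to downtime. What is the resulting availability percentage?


Formula: Availability = (Planned Time - Downtime) / Planned Time * 100
Uptime = 430 - 39 = 391 min
Availability = 391 / 430 * 100 = 90.9%

90.9%


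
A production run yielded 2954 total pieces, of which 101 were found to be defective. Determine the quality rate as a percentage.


Formula: Quality Rate = Good Pieces / Total Pieces * 100
Good pieces = 2954 - 101 = 2853
QR = 2853 / 2954 * 100 = 96.6%

96.6%


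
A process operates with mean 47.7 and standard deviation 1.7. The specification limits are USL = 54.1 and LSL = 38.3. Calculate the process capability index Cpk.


Cpu = (54.1 - 47.7) / (3 * 1.7) = 1.25
Cpl = (47.7 - 38.3) / (3 * 1.7) = 1.84
Cpk = min(1.25, 1.84) = 1.25

1.25


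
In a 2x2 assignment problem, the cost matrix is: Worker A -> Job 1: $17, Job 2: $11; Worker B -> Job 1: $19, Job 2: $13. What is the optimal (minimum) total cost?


Option 1: A->1 + B->2 = $17 + $13 = $30
Option 2: A->2 + B->1 = $11 + $19 = $30
Min cost = min($30, $30) = $30

$30


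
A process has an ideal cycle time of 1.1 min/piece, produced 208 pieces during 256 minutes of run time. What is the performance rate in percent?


Formula: Performance = (Ideal CT * Total Count) / Run Time * 100
Ideal output time = 1.1 * 208 = 228.8 min
Performance = 228.8 / 256 * 100 = 89.4%

89.4%


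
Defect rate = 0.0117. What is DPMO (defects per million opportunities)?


DPMO = defect_rate * 1000000 = 0.0117 * 1000000

11700


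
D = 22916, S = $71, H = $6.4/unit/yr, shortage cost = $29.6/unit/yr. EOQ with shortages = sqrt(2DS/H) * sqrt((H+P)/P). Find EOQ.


Formula: EOQ* = sqrt(2DS/H) * sqrt((H+P)/P)
Base EOQ = sqrt(2*22916*71/6.4) = 713.06 units
Correction = sqrt((6.4+29.6)/29.6) = 1.10282
EOQ* = 713.06 * 1.10282 = 786.4 units

786.4 units


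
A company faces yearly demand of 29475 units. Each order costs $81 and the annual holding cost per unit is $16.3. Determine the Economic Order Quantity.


Formula: EOQ = sqrt(2 * D * S / H)
Numerator: 2 * 29475 * 81 = 4774950
2DS/H = 4774950 / 16.3 = 292941.7
EOQ = sqrt(292941.7) = 541.2 units

541.2 units


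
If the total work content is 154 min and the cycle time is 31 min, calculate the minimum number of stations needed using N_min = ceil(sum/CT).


Formula: N_min = ceil(Sum of Task Times / Cycle Time)
N_min = ceil(154 min / 31 min) = ceil(4.9677)
N_min = 5 stations

5


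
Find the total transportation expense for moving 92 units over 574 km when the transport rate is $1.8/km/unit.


TC = dist * cost * units = 574 * 1.8 * 92 = $95054.40

$95054.40


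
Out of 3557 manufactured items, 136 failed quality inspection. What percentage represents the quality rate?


Formula: Quality Rate = Good Pieces / Total Pieces * 100
Good pieces = 3557 - 136 = 3421
QR = 3421 / 3557 * 100 = 96.2%

96.2%


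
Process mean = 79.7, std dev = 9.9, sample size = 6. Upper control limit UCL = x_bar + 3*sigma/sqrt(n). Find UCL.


UCL = 79.7 + 3 * 9.9 / sqrt(6)

91.82


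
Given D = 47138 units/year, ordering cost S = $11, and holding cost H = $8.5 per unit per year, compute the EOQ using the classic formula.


Formula: EOQ = sqrt(2 * D * S / H)
Numerator: 2 * 47138 * 11 = 1037036
2DS/H = 1037036 / 8.5 = 122004.2
EOQ = sqrt(122004.2) = 349.3 units

349.3 units


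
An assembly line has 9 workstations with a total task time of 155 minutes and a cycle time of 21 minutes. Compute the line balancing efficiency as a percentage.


Formula: Efficiency = Sum of Task Times / (N_stations * CT) * 100
Total station capacity = 9 stations * 21 min = 189 min
Efficiency = 155 / 189 * 100 = 82.0%

82.0%


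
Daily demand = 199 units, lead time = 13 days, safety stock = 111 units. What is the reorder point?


Formula: ROP = (Daily Demand * Lead Time) + Safety Stock
Demand during lead time = 199 * 13 = 2587 units
ROP = 2587 + 111 = 2698 units

2698 units


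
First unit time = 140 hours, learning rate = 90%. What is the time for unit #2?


Formula: T_n = T_1 * (learning_rate)^(log2(n)) where learning_rate = rate/100
Doublings = log2(2) = 1
T_n = 140 * 0.9^1
T_n = 140 * 0.9 = 126.0 hours

126.0 hours


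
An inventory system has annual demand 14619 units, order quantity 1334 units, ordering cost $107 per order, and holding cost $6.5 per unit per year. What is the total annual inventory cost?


TC = 14619/1334 * 107 + 1334/2 * 6.5

$5508.09


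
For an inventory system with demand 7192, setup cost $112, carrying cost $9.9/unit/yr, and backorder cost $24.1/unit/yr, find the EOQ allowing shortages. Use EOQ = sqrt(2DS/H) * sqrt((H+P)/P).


Formula: EOQ* = sqrt(2DS/H) * sqrt((H+P)/P)
Base EOQ = sqrt(2*7192*112/9.9) = 403.4 units
Correction = sqrt((9.9+24.1)/24.1) = 1.18777
EOQ* = 403.4 * 1.18777 = 479.1 units

479.1 units


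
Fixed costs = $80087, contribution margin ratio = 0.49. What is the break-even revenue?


Formula: BER = Fixed Costs / Contribution Margin Ratio
BER = $80087 / 0.49
BER = $163442.86 (to the nearest cent)

$163442.86


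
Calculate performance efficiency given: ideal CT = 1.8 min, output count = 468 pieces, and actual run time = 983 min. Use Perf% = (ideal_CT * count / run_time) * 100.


Formula: Performance = (Ideal CT * Total Count) / Run Time * 100
Ideal output time = 1.8 * 468 = 842.4 min
Performance = 842.4 / 983 * 100 = 85.7%

85.7%


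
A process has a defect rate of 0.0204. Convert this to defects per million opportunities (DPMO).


DPMO = defect_rate * 1000000 = 0.0204 * 1000000

20400


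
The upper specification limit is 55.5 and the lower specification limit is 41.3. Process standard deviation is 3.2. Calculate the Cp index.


Cp = (55.5 - 41.3) / (6 * 3.2)

0.74


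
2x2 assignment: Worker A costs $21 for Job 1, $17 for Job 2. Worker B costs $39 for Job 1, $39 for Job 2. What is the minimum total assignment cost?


Option 1: A->1 + B->2 = $21 + $39 = $60
Option 2: A->2 + B->1 = $17 + $39 = $56
Min cost = min($60, $56) = $56

$56


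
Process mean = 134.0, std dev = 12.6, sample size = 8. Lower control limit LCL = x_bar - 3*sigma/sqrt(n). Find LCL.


LCL = 134.0 - 3 * 12.6 / sqrt(8)

120.64


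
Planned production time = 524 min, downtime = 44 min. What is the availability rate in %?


Formula: Availability = (Planned Time - Downtime) / Planned Time * 100
Uptime = 524 - 44 = 480 min
Availability = 480 / 524 * 100 = 91.6%

91.6%


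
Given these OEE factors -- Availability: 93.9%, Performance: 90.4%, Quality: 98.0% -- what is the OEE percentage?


Formula: OEE = Availability * Performance * Quality / 10000
A * P = 93.9% * 90.4% / 100 = 84.89%
OEE = 84.89% * 98.0% / 100 = 83.2%

83.2%


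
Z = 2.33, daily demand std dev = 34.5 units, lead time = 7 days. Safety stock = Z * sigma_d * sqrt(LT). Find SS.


Formula: SS = z * sigma_d * sqrt(LT)
sqrt(LT) = sqrt(7) = 2.6458
SS = 2.33 * 34.5 * 2.6458
SS = 212.7 units

212.7 units


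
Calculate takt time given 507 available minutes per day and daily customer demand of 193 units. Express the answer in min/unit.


Formula: Takt Time = Available Production Time / Customer Demand
Takt = 507 min/day / 193 units/day
Takt = 2.63 min/unit

2.63 min/unit


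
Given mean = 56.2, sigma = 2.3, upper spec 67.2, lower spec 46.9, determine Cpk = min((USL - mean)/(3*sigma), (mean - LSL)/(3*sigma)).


Cpu = (67.2 - 56.2) / (3 * 2.3) = 1.59
Cpl = (56.2 - 46.9) / (3 * 2.3) = 1.35
Cpk = min(1.59, 1.35) = 1.35

1.35


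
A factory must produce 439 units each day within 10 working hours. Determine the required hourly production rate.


Formula: Production Rate = Daily Demand / Available Hours
Rate = 439 units/day / 10 hours/day
Rate = 43.9 units/hour

43.9 units/hour


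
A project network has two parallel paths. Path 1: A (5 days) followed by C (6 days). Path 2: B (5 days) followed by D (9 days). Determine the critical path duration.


Path 1 = 5 + 6 = 11 days
Path 2 = 5 + 9 = 14 days
Duration = max(11, 14) = 14 days

14 days


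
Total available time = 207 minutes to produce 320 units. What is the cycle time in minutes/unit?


Formula: CT = Available Time / Number of Units
CT = 207 min / 320 units
CT = 0.65 min/unit

0.65 min/unit


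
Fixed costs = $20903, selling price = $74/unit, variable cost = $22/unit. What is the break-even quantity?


Formula: BEQ = Fixed Costs / (Price - Variable Cost)
Contribution margin = $74 - $22 = $52/unit
BEQ = ceil($20903 / $52/unit) = ceil(401.98) = 402 units

402 units


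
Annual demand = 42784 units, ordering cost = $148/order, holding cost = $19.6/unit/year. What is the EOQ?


Formula: EOQ = sqrt(2 * D * S / H)
Numerator: 2 * 42784 * 148 = 12664064
2DS/H = 12664064 / 19.6 = 646125.7
EOQ = sqrt(646125.7) = 803.8 units

803.8 units


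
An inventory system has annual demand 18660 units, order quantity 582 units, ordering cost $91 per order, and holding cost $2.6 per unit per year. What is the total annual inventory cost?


TC = 18660/582 * 91 + 582/2 * 2.6

$3674.23


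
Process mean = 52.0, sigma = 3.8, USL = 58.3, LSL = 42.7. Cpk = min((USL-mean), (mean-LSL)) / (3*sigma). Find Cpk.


Cpu = (58.3 - 52.0) / (3 * 3.8) = 0.55
Cpl = (52.0 - 42.7) / (3 * 3.8) = 0.82
Cpk = min(0.55, 0.82) = 0.55

0.55


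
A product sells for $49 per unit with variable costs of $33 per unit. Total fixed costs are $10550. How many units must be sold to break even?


Formula: BEQ = Fixed Costs / (Price - Variable Cost)
Contribution margin = $49 - $33 = $16/unit
BEQ = ceil($10550 / $16/unit) = ceil(659.38) = 660 units

660 units


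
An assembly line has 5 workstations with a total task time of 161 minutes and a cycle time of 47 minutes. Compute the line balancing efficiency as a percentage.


Formula: Efficiency = Sum of Task Times / (N_stations * CT) * 100
Total station capacity = 5 stations * 47 min = 235 min
Efficiency = 161 / 235 * 100 = 68.5%

68.5%


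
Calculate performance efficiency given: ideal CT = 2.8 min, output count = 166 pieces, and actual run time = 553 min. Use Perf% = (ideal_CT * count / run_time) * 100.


Formula: Performance = (Ideal CT * Total Count) / Run Time * 100
Ideal output time = 2.8 * 166 = 464.8 min
Performance = 464.8 / 553 * 100 = 84.1%

84.1%


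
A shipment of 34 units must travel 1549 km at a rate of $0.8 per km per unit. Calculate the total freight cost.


TC = dist * cost * units = 1549 * 0.8 * 34 = $42132.80

$42132.80


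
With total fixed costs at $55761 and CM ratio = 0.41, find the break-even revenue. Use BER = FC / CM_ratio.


Formula: BER = Fixed Costs / Contribution Margin Ratio
BER = $55761 / 0.41
BER = $136002.44 (to the nearest cent)

$136002.44
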